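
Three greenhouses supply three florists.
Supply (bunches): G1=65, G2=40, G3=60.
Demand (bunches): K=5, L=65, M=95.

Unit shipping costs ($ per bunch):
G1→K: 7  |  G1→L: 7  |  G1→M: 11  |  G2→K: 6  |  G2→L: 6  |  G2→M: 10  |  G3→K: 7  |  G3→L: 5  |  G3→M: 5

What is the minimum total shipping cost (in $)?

1135

Optimal allocation:
  G1→L: 30 × $7 = $210
  G1→M: 35 × $11 = $385
  G2→K: 5 × $6 = $30
  G2→L: 35 × $6 = $210
  G3→M: 60 × $5 = $300
Total = 210 + 385 + 30 + 210 + 300 = $1135.
(Supply check: G1 ships 65; G2 ships 40; G3 ships 60.)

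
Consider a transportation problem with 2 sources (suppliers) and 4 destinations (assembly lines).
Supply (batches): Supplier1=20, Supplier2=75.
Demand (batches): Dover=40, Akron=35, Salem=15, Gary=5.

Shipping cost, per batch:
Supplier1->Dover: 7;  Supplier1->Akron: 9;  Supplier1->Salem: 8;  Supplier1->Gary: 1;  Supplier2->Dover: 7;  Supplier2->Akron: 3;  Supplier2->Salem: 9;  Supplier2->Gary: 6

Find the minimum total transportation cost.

A cheapest plan:
  Supplier1–Salem: 15 batches
  Supplier1–Gary: 5 batches
  Supplier2–Dover: 40 batches
  Supplier2–Akron: 35 batches
Total cost = 510.
(Supply check: Supplier1 ships 20; Supplier2 ships 75.)

510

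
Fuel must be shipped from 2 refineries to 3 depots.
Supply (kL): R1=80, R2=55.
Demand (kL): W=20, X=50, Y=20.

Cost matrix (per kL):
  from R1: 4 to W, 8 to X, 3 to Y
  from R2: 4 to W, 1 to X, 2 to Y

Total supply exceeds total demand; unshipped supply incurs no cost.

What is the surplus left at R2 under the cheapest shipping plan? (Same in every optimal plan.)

0

Minimum-cost shipments:
  R1–W: 20 × 4 = 80
  R1–Y: 15 × 3 = 45
  R2–X: 50 × 1 = 50
  R2–Y: 5 × 2 = 10
Total cost = 185.
R2 ships 55 of its 55, leaving 0.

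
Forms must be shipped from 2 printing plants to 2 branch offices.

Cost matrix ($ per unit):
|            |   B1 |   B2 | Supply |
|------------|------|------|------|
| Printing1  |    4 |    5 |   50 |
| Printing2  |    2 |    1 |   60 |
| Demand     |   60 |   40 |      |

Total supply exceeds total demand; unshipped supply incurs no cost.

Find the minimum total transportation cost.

240

One minimum-cost allocation:
  Printing1 to B1: 40 × $4 = $160
  Printing2 to B1: 20 × $2 = $40
  Printing2 to B2: 40 × $1 = $40
Total = 160 + 40 + 40 = $240.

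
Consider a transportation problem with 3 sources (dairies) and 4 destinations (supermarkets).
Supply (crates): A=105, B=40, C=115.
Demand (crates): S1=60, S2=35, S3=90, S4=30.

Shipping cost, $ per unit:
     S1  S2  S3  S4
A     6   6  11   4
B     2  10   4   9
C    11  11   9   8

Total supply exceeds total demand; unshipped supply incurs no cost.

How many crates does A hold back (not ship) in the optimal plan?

0

Minimum-cost shipments:
  A->S1: 40 × $6 = $240
  A->S2: 35 × $6 = $210
  A->S4: 30 × $4 = $120
  B->S1: 20 × $2 = $40
  B->S3: 20 × $4 = $80
  C->S3: 70 × $9 = $630
Total cost = $1320.
A ships 105 of its 105, leaving 0.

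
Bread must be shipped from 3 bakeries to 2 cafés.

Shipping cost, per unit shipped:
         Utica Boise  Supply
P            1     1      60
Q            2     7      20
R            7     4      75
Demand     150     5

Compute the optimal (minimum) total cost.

A cheapest plan:
  P–Utica: 60 × 1 = 60
  Q–Utica: 20 × 2 = 40
  R–Utica: 70 × 7 = 490
  R–Boise: 5 × 4 = 20
Total = 60 + 40 + 490 + 20 = 610.
(Supply check: P ships 60; Q ships 20; R ships 75.)

610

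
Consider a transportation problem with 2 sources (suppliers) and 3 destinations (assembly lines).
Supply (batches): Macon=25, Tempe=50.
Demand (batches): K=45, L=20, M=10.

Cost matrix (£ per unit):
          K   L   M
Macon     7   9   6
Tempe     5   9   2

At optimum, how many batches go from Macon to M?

0

Solving gives:
  Macon→K: 5 × £7 = £35
  Macon→L: 20 × £9 = £180
  Tempe→K: 40 × £5 = £200
  Tempe→M: 10 × £2 = £20
Total cost = £435.
The route Macon→M is not used.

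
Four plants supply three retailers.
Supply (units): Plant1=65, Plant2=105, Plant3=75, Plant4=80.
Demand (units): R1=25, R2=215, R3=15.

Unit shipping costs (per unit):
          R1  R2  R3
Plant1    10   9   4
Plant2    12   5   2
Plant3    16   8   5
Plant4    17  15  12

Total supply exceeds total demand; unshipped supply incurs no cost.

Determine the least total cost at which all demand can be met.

Optimal allocation:
  Plant1 to R1: 25 units
  Plant1 to R2: 25 units
  Plant1 to R3: 15 units
  Plant2 to R2: 105 units
  Plant3 to R2: 75 units
  Plant4 to R2: 10 units
Total cost = 1810.
(Supply check: Plant1 ships 65; Plant2 ships 105; Plant3 ships 75; Plant4 ships 10.)

1810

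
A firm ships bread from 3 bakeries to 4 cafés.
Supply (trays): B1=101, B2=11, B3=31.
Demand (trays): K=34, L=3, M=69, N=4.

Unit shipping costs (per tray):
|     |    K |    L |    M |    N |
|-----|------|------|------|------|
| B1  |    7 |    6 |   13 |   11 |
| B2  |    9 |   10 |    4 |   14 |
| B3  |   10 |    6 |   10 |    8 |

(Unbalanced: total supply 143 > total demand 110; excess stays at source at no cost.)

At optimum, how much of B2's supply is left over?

0

An optimal plan:
  B1->K: 34 × 7 = 238
  B1->L: 3 × 6 = 18
  B1->M: 31 × 13 = 403
  B2->M: 11 × 4 = 44
  B3->M: 27 × 10 = 270
  B3->N: 4 × 8 = 32
Total cost = 1005.
B2 ships 11 of its 11, leaving 0.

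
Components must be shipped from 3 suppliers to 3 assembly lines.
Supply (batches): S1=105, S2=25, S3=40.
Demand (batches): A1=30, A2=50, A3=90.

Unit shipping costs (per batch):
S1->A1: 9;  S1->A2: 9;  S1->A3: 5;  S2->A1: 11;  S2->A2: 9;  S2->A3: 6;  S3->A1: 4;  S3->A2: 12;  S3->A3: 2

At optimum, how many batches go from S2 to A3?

The minimum-cost plan:
  S1->A2: 25 × 9 = 225
  S1->A3: 80 × 5 = 400
  S2->A2: 25 × 9 = 225
  S3->A1: 30 × 4 = 120
  S3->A3: 10 × 2 = 20
Total cost = 990.
The route S2→A3 is not used.

0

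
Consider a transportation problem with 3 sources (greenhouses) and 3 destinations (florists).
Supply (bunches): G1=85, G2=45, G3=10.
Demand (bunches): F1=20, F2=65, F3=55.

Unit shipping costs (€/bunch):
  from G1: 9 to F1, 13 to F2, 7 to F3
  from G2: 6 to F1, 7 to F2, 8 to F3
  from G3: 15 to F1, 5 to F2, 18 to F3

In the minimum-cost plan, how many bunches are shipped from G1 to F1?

Optimal shipments:
  G1->F1: 20 × €9 = €180
  G1->F2: 10 × €13 = €130
  G1->F3: 55 × €7 = €385
  G2->F2: 45 × €7 = €315
  G3->F2: 10 × €5 = €50
Total cost = €1060.
So G1→F1 carries 20 bunches.

20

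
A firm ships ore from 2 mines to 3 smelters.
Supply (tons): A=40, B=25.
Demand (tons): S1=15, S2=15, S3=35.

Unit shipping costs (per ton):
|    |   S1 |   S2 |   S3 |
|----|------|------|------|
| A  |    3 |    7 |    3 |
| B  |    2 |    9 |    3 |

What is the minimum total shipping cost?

240

Optimal allocation:
  A to S2: 15 × 7 = 105
  A to S3: 25 × 3 = 75
  B to S1: 15 × 2 = 30
  B to S3: 10 × 3 = 30
Total = 105 + 75 + 30 + 30 = 240.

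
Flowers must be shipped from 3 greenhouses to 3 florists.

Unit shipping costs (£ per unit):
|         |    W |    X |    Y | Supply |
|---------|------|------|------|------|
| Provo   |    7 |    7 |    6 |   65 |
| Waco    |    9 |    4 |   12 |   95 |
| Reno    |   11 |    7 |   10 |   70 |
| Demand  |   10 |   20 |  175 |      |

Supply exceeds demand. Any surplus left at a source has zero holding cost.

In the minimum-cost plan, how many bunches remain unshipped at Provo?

Minimum-cost shipments:
  Provo to Y: 65 bunches
  Waco to W: 10 bunches
  Waco to X: 20 bunches
  Waco to Y: 40 bunches
  Reno to Y: 70 bunches
Total cost = £1740.
Provo ships 65 of its 65, leaving 0.

0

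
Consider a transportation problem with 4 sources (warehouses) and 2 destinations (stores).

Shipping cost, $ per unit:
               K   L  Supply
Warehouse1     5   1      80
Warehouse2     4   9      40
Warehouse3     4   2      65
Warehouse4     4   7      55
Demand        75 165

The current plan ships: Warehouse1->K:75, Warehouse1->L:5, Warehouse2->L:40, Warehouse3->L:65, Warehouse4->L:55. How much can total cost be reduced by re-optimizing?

605

Current plan cost = 75·5 + 5·1 + 40·9 + 65·2 + 55·7 = $1255.
Optimal plan:
  Warehouse1–L: 80 × $1 = $80
  Warehouse2–K: 40 × $4 = $160
  Warehouse3–L: 65 × $2 = $130
  Warehouse4–K: 35 × $4 = $140
  Warehouse4–L: 20 × $7 = $140
Optimal cost = $650.
Saving = 1255 − 650 = $605.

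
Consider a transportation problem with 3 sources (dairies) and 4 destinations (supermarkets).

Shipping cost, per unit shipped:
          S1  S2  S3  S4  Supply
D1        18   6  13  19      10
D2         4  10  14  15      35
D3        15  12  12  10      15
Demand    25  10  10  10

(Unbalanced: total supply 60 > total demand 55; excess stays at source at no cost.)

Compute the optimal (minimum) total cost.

390

Optimal allocation:
  D1->S2: 10 × 6 = 60
  D2->S1: 25 × 4 = 100
  D2->S3: 5 × 14 = 70
  D3->S3: 5 × 12 = 60
  D3->S4: 10 × 10 = 100
Total = 60 + 100 + 70 + 60 + 100 = 390.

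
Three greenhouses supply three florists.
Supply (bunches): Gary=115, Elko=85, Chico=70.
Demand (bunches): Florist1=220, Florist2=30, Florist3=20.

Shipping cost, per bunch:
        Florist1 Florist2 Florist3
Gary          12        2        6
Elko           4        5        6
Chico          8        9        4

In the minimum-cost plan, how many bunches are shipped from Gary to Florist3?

20

The minimum-cost plan:
  Gary->Florist1: 65 × 12 = 780
  Gary->Florist2: 30 × 2 = 60
  Gary->Florist3: 20 × 6 = 120
  Elko->Florist1: 85 × 4 = 340
  Chico->Florist1: 70 × 8 = 560
Total cost = 1860.
So Gary→Florist3 carries 20 bunches.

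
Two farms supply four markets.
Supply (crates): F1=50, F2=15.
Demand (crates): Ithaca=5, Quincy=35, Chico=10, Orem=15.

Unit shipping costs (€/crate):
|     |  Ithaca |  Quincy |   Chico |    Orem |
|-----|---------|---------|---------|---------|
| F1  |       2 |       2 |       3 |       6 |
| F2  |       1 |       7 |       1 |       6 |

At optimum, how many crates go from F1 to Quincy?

The minimum-cost plan:
  F1→Quincy: 35 crates
  F1→Orem: 15 crates
  F2→Ithaca: 5 crates
  F2→Chico: 10 crates
Total cost = €175.
So F1→Quincy carries 35 crates.

35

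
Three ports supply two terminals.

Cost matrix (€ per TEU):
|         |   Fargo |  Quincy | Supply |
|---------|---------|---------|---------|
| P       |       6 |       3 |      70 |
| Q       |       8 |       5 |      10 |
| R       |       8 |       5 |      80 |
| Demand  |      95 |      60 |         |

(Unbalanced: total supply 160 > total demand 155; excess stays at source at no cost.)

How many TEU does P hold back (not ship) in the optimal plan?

An optimal plan:
  P to Fargo: 10 TEU
  P to Quincy: 60 TEU
  Q to Fargo: 5 TEU
  R to Fargo: 80 TEU
Total cost = €920.
P ships 70 of its 70, leaving 0.

0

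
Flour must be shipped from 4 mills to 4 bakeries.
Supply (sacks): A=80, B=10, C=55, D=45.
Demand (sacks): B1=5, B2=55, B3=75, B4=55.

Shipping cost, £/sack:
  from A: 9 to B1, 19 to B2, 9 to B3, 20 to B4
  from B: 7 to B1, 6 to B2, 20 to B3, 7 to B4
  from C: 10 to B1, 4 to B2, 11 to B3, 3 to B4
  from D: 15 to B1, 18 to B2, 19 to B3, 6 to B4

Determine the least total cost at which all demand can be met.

One minimum-cost allocation:
  A→B1: 5 × £9 = £45
  A→B3: 75 × £9 = £675
  B→B2: 10 × £6 = £60
  C→B2: 45 × £4 = £180
  C→B4: 10 × £3 = £30
  D→B4: 45 × £6 = £270
Total = 45 + 675 + 60 + 180 + 30 + 270 = £1260.

1260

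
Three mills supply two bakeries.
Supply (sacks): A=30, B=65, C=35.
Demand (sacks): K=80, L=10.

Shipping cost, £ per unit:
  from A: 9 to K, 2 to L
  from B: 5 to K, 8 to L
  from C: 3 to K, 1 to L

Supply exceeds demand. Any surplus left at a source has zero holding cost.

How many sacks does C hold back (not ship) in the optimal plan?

An optimal plan:
  A–L: 10 sacks
  B–K: 45 sacks
  C–K: 35 sacks
Total cost = £350.
C ships 35 of its 35, leaving 0.

0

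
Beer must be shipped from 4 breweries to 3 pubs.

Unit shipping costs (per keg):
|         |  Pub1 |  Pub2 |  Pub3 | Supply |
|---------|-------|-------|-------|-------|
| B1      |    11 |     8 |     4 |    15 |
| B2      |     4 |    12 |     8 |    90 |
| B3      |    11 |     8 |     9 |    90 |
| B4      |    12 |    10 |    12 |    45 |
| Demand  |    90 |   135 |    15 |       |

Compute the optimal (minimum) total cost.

Optimal allocation:
  B1 to Pub3: 15 × 4 = 60
  B2 to Pub1: 90 × 4 = 360
  B3 to Pub2: 90 × 8 = 720
  B4 to Pub2: 45 × 10 = 450
Total = 60 + 360 + 720 + 450 = 1590.
(Supply check: B1 ships 15; B2 ships 90; B3 ships 90; B4 ships 45.)

1590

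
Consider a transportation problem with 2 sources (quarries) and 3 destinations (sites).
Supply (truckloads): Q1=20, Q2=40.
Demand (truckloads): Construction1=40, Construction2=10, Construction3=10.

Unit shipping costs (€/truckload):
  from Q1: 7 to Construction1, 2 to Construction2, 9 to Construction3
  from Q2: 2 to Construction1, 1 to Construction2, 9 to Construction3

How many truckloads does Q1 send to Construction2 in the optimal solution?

The minimum-cost plan:
  Q1->Construction2: 10 × €2 = €20
  Q1->Construction3: 10 × €9 = €90
  Q2->Construction1: 40 × €2 = €80
Total cost = €190.
So Q1→Construction2 carries 10 truckloads.

10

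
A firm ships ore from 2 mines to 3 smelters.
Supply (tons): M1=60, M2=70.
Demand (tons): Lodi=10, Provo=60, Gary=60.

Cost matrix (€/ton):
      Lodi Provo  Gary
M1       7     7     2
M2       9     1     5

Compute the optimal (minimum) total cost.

270

A cheapest plan:
  M1–Gary: 60 × €2 = €120
  M2–Lodi: 10 × €9 = €90
  M2–Provo: 60 × €1 = €60
Total = 120 + 90 + 60 = €270.
(Supply check: M1 ships 60; M2 ships 70.)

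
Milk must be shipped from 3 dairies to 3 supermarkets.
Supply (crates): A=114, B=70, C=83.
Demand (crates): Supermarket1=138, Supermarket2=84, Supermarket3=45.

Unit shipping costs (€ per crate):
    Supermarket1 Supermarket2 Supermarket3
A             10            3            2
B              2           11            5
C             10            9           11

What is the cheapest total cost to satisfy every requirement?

1252

An optimal shipping plan:
  A→Supermarket2: 69 × €3 = €207
  A→Supermarket3: 45 × €2 = €90
  B→Supermarket1: 70 × €2 = €140
  C→Supermarket1: 68 × €10 = €680
  C→Supermarket2: 15 × €9 = €135
Total = 207 + 90 + 140 + 680 + 135 = €1252.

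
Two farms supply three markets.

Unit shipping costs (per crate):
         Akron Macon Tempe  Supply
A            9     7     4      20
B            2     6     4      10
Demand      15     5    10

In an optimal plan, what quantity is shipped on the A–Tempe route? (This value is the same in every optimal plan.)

10

Solving gives:
  A→Akron: 5 × 9 = 45
  A→Macon: 5 × 7 = 35
  A→Tempe: 10 × 4 = 40
  B→Akron: 10 × 2 = 20
Total cost = 140.
So A→Tempe carries 10 crates.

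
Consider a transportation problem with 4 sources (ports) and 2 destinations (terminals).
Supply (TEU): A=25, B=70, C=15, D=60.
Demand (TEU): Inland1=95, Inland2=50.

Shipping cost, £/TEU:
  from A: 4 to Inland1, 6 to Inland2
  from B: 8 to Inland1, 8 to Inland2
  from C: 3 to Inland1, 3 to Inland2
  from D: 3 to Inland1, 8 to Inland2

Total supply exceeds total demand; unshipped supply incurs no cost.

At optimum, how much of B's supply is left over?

25

Minimum-cost shipments:
  A->Inland1: 25 × £4 = £100
  B->Inland2: 45 × £8 = £360
  C->Inland1: 10 × £3 = £30
  C->Inland2: 5 × £3 = £15
  D->Inland1: 60 × £3 = £180
Total cost = £685.
B ships 45 of its 70, leaving 25.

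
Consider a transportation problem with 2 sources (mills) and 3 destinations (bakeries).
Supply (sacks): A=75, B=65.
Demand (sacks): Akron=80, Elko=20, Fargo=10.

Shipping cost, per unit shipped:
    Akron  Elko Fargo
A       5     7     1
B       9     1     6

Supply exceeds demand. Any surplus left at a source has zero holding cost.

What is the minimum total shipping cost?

490

One minimum-cost allocation:
  A->Akron: 65 × 5 = 325
  A->Fargo: 10 × 1 = 10
  B->Akron: 15 × 9 = 135
  B->Elko: 20 × 1 = 20
Total = 325 + 10 + 135 + 20 = 490.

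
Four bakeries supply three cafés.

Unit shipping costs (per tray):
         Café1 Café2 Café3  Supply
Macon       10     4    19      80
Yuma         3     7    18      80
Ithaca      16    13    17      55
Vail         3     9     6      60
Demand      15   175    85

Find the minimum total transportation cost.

1995

An optimal shipping plan:
  Macon→Café2: 80 × 4 = 320
  Yuma→Café1: 15 × 3 = 45
  Yuma→Café2: 65 × 7 = 455
  Ithaca→Café2: 30 × 13 = 390
  Ithaca→Café3: 25 × 17 = 425
  Vail→Café3: 60 × 6 = 360
Total = 320 + 45 + 455 + 390 + 425 + 360 = 1995.
(Supply check: Macon ships 80; Yuma ships 80; Ithaca ships 55; Vail ships 60.)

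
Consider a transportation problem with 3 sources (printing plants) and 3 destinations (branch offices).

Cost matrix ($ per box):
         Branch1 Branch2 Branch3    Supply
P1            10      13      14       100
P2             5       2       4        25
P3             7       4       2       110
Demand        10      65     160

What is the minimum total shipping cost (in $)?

1590

A cheapest plan:
  P1 to Branch1: 10 × $10 = $100
  P1 to Branch2: 40 × $13 = $520
  P1 to Branch3: 50 × $14 = $700
  P2 to Branch2: 25 × $2 = $50
  P3 to Branch3: 110 × $2 = $220
Total = 100 + 520 + 700 + 50 + 220 = $1590.
(Supply check: P1 ships 100; P2 ships 25; P3 ships 110.)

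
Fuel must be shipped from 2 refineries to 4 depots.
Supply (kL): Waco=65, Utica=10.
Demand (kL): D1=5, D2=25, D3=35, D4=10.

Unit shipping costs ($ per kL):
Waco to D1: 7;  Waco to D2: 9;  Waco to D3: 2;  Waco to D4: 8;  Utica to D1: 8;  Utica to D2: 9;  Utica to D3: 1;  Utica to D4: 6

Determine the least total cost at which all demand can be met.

390

One minimum-cost allocation:
  Waco–D1: 5 × $7 = $35
  Waco–D2: 25 × $9 = $225
  Waco–D3: 35 × $2 = $70
  Utica–D4: 10 × $6 = $60
Total = 35 + 225 + 70 + 60 = $390.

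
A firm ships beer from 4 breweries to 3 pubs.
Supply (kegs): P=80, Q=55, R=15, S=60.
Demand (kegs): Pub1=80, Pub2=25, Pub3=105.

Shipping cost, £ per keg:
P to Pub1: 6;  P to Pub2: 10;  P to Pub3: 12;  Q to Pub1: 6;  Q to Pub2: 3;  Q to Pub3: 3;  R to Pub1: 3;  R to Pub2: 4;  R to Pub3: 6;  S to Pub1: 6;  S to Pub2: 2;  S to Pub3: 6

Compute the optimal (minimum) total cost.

995

Optimal allocation:
  P to Pub1: 80 × £6 = £480
  Q to Pub3: 55 × £3 = £165
  R to Pub3: 15 × £6 = £90
  S to Pub2: 25 × £2 = £50
  S to Pub3: 35 × £6 = £210
Total = 480 + 165 + 90 + 50 + 210 = £995.
(Supply check: P ships 80; Q ships 55; R ships 15; S ships 60.)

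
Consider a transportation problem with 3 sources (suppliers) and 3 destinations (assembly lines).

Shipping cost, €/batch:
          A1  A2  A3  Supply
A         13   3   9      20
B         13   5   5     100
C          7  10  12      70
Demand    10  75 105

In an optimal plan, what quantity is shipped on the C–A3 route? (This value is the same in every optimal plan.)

5

The minimum-cost plan:
  A->A2: 20 batches
  B->A3: 100 batches
  C->A1: 10 batches
  C->A2: 55 batches
  C->A3: 5 batches
Total cost = €1240.
So C→A3 carries 5 batches.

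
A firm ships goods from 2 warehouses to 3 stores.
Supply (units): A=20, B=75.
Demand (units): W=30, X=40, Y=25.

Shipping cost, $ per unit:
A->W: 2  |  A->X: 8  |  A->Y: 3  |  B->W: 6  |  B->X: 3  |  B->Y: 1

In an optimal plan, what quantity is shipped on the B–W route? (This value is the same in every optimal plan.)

10

The minimum-cost plan:
  A–W: 20 × $2 = $40
  B–W: 10 × $6 = $60
  B–X: 40 × $3 = $120
  B–Y: 25 × $1 = $25
Total cost = $245.
So B→W carries 10 units.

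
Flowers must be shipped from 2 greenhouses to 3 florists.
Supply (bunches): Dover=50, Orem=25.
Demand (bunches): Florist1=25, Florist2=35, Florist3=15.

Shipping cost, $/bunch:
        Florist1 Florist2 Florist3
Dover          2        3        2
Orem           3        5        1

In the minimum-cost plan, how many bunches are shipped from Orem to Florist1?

10

Solving gives:
  Dover→Florist1: 15 × $2 = $30
  Dover→Florist2: 35 × $3 = $105
  Orem→Florist1: 10 × $3 = $30
  Orem→Florist3: 15 × $1 = $15
Total cost = $180.
So Orem→Florist1 carries 10 bunches.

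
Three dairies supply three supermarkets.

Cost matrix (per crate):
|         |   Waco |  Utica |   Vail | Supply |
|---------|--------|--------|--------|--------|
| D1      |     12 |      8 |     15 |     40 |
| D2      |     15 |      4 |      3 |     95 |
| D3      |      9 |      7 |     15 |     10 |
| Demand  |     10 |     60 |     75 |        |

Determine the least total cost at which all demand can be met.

A cheapest plan:
  D1->Utica: 40 crates
  D2->Utica: 20 crates
  D2->Vail: 75 crates
  D3->Waco: 10 crates
Total cost = 715.

715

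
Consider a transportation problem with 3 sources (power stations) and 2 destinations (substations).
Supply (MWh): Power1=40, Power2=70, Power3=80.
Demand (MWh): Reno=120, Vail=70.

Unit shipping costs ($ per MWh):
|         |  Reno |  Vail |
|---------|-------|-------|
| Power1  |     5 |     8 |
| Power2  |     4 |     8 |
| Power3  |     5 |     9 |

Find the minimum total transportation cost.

1120

Optimal allocation:
  Power1->Vail: 40 × $8 = $320
  Power2->Reno: 70 × $4 = $280
  Power3->Reno: 50 × $5 = $250
  Power3->Vail: 30 × $9 = $270
Total = 320 + 280 + 250 + 270 = $1120.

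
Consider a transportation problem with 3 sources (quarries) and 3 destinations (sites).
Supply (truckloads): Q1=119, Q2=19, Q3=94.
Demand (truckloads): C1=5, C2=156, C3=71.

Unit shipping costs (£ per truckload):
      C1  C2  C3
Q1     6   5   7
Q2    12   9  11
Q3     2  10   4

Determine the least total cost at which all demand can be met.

1240

A cheapest plan:
  Q1–C2: 119 truckloads
  Q2–C2: 19 truckloads
  Q3–C1: 5 truckloads
  Q3–C2: 18 truckloads
  Q3–C3: 71 truckloads
Total cost = £1240.
(Supply check: Q1 ships 119; Q2 ships 19; Q3 ships 94.)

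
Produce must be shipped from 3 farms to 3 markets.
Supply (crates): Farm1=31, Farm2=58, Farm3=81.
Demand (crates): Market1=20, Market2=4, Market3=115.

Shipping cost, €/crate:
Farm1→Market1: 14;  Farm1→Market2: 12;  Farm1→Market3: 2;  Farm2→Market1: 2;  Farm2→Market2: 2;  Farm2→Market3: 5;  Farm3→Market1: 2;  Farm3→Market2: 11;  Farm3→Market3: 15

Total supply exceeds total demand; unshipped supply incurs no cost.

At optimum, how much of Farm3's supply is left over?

31

Minimum-cost shipments:
  Farm1 to Market3: 31 × €2 = €62
  Farm2 to Market3: 58 × €5 = €290
  Farm3 to Market1: 20 × €2 = €40
  Farm3 to Market2: 4 × €11 = €44
  Farm3 to Market3: 26 × €15 = €390
Total cost = €826.
Farm3 ships 50 of its 81, leaving 31.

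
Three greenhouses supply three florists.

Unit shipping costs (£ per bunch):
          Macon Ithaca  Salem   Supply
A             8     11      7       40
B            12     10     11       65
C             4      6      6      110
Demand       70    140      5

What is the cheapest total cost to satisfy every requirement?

Optimal allocation:
  A to Macon: 35 × £8 = £280
  A to Salem: 5 × £7 = £35
  B to Ithaca: 65 × £10 = £650
  C to Macon: 35 × £4 = £140
  C to Ithaca: 75 × £6 = £450
Total = 280 + 35 + 650 + 140 + 450 = £1555.

1555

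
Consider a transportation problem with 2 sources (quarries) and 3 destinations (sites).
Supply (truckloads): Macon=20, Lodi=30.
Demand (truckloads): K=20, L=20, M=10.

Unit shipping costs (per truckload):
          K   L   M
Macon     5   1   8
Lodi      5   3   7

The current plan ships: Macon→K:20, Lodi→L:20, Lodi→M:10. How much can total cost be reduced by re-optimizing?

Current plan cost = 20·5 + 20·3 + 10·7 = 230.
Optimal plan:
  Macon→L: 20 × 1 = 20
  Lodi→K: 20 × 5 = 100
  Lodi→M: 10 × 7 = 70
Optimal cost = 190.
Saving = 230 − 190 = 40.

40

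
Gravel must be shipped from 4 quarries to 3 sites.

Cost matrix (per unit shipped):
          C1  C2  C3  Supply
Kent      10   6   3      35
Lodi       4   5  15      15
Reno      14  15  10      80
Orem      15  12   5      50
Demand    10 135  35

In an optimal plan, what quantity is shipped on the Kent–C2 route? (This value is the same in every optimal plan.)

Solving gives:
  Kent–C2: 35 × 6 = 210
  Lodi–C2: 15 × 5 = 75
  Reno–C1: 10 × 14 = 140
  Reno–C2: 70 × 15 = 1050
  Orem–C2: 15 × 12 = 180
  Orem–C3: 35 × 5 = 175
Total cost = 1830.
So Kent→C2 carries 35 truckloads.

35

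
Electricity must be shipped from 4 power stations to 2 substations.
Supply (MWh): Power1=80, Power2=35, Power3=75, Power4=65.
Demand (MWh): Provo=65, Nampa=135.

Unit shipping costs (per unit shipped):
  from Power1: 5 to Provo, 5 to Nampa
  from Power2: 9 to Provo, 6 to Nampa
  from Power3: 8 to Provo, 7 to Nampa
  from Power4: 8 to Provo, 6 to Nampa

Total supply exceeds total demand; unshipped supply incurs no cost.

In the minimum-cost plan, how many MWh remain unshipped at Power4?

An optimal plan:
  Power1–Provo: 65 × 5 = 325
  Power1–Nampa: 15 × 5 = 75
  Power2–Nampa: 35 × 6 = 210
  Power3–Nampa: 20 × 7 = 140
  Power4–Nampa: 65 × 6 = 390
Total cost = 1140.
Power4 ships 65 of its 65, leaving 0.

0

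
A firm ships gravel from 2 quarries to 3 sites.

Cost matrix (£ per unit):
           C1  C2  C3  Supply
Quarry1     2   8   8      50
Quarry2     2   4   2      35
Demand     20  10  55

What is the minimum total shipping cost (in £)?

Optimal allocation:
  Quarry1 to C1: 20 × £2 = £40
  Quarry1 to C2: 10 × £8 = £80
  Quarry1 to C3: 20 × £8 = £160
  Quarry2 to C3: 35 × £2 = £70
Total = 40 + 80 + 160 + 70 = £350.

350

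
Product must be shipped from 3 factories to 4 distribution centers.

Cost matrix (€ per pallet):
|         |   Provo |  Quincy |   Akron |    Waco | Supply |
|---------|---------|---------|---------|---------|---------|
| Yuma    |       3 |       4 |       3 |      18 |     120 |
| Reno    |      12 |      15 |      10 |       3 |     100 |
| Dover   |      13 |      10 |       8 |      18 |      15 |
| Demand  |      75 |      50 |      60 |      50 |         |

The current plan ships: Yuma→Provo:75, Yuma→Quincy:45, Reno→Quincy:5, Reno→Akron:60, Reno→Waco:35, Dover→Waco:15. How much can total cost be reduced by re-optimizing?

270

Current plan cost = 75·3 + 45·4 + 5·15 + 60·10 + 35·3 + 15·18 = €1455.
Optimal plan:
  Yuma→Provo: 75 × €3 = €225
  Yuma→Quincy: 45 × €4 = €180
  Reno→Akron: 50 × €10 = €500
  Reno→Waco: 50 × €3 = €150
  Dover→Quincy: 5 × €10 = €50
  Dover→Akron: 10 × €8 = €80
Optimal cost = €1185.
Saving = 1455 − 1185 = €270.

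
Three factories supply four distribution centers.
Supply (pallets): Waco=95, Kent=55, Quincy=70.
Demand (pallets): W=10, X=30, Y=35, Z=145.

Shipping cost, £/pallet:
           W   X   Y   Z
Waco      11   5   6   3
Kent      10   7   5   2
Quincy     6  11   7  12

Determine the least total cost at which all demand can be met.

An optimal shipping plan:
  Waco→X: 5 × £5 = £25
  Waco→Z: 90 × £3 = £270
  Kent→Z: 55 × £2 = £110
  Quincy→W: 10 × £6 = £60
  Quincy→X: 25 × £11 = £275
  Quincy→Y: 35 × £7 = £245
Total = 25 + 270 + 110 + 60 + 275 + 245 = £985.

985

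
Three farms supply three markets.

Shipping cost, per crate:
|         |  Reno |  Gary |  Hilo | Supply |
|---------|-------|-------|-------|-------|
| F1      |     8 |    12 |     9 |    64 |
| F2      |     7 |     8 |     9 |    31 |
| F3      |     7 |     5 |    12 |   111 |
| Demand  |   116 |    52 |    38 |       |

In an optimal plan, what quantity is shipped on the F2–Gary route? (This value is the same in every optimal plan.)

Optimal shipments:
  F1→Reno: 26 × 8 = 208
  F1→Hilo: 38 × 9 = 342
  F2→Reno: 31 × 7 = 217
  F3→Reno: 59 × 7 = 413
  F3→Gary: 52 × 5 = 260
Total cost = 1440.
The route F2→Gary is not used.

0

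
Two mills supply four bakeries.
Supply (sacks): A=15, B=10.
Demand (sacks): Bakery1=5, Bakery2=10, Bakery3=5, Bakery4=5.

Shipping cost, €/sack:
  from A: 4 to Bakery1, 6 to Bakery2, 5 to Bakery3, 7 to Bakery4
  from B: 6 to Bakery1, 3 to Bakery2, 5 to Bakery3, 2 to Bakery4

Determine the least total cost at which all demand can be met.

100

One minimum-cost allocation:
  A→Bakery1: 5 × €4 = €20
  A→Bakery2: 5 × €6 = €30
  A→Bakery3: 5 × €5 = €25
  B→Bakery2: 5 × €3 = €15
  B→Bakery4: 5 × €2 = €10
Total = 20 + 30 + 25 + 15 + 10 = €100.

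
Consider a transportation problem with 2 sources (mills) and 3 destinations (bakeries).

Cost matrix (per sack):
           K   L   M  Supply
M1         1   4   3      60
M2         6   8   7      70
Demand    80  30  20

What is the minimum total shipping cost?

560

Optimal allocation:
  M1->K: 60 sacks
  M2->K: 20 sacks
  M2->L: 30 sacks
  M2->M: 20 sacks
Total cost = 560.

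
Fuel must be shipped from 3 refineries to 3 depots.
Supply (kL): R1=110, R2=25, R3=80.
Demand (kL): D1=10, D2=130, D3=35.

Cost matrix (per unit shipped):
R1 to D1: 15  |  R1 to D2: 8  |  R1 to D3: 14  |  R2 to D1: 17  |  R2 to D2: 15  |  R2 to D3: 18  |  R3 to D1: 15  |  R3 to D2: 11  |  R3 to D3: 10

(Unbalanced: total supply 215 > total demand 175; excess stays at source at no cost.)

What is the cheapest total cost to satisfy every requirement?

An optimal shipping plan:
  R1–D2: 110 × 8 = 880
  R3–D1: 10 × 15 = 150
  R3–D2: 20 × 11 = 220
  R3–D3: 35 × 10 = 350
Total = 880 + 150 + 220 + 350 = 1600.

1600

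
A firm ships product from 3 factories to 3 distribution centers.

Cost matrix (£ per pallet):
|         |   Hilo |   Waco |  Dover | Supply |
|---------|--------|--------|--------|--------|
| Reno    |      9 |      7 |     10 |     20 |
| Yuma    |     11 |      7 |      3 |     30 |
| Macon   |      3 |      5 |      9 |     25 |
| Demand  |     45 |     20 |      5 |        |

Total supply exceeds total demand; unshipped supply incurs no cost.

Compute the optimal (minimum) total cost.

410

A cheapest plan:
  Reno→Hilo: 20 pallets
  Yuma→Waco: 20 pallets
  Yuma→Dover: 5 pallets
  Macon→Hilo: 25 pallets
Total cost = £410.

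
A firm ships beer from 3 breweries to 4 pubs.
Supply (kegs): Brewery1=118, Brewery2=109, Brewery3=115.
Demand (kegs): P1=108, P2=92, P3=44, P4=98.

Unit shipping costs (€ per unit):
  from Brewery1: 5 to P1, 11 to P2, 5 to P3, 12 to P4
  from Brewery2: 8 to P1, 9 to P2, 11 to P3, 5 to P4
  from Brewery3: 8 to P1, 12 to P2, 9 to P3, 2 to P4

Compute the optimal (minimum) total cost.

One minimum-cost allocation:
  Brewery1→P1: 74 kegs
  Brewery1→P3: 44 kegs
  Brewery2→P1: 17 kegs
  Brewery2→P2: 92 kegs
  Brewery3→P1: 17 kegs
  Brewery3→P4: 98 kegs
Total cost = €1886.

1886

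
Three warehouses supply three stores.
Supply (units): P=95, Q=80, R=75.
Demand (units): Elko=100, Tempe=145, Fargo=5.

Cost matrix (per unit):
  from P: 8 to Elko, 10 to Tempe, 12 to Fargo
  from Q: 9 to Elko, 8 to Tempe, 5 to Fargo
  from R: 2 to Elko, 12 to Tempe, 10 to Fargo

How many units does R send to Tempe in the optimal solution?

0

Optimal shipments:
  P->Elko: 25 × 8 = 200
  P->Tempe: 70 × 10 = 700
  Q->Tempe: 75 × 8 = 600
  Q->Fargo: 5 × 5 = 25
  R->Elko: 75 × 2 = 150
Total cost = 1675.
The route R→Tempe is not used.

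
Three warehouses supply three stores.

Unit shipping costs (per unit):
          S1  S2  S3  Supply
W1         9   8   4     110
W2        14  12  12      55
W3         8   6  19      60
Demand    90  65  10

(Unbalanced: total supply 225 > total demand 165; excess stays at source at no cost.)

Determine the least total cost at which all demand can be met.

An optimal shipping plan:
  W1->S1: 90 × 9 = 810
  W1->S2: 5 × 8 = 40
  W1->S3: 10 × 4 = 40
  W3->S2: 60 × 6 = 360
Total = 810 + 40 + 40 + 360 = 1250.

1250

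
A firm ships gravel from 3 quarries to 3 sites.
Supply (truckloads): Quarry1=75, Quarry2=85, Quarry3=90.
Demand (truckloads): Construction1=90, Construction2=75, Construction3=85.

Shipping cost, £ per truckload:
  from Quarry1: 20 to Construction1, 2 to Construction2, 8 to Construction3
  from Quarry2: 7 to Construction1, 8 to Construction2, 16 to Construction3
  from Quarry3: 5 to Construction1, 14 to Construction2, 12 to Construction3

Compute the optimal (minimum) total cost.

An optimal shipping plan:
  Quarry1–Construction3: 75 truckloads
  Quarry2–Construction1: 10 truckloads
  Quarry2–Construction2: 75 truckloads
  Quarry3–Construction1: 80 truckloads
  Quarry3–Construction3: 10 truckloads
Total cost = £1790.

1790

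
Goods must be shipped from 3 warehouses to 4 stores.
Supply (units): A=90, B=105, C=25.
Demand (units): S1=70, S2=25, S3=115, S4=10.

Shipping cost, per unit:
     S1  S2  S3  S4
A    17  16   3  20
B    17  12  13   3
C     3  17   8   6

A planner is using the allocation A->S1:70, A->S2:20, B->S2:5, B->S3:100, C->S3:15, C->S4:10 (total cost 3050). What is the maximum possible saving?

Current plan cost = 70·17 + 20·16 + 5·12 + 100·13 + 15·8 + 10·6 = 3050.
Optimal plan:
  A->S3: 90 units
  B->S1: 45 units
  B->S2: 25 units
  B->S3: 25 units
  B->S4: 10 units
  C->S1: 25 units
Optimal cost = 1765.
Saving = 3050 − 1765 = 1285.

1285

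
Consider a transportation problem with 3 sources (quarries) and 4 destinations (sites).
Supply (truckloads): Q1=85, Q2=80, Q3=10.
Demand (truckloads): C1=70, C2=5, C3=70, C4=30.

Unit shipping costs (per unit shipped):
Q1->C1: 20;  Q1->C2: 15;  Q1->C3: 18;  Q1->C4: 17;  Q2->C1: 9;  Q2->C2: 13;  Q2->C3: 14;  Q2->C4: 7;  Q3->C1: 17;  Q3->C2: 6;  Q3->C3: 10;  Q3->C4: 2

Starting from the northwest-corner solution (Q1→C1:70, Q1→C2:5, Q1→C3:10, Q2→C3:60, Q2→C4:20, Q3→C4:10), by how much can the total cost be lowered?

Current plan cost = 70·20 + 5·15 + 10·18 + 60·14 + 20·7 + 10·2 = 2655.
Optimal plan:
  Q1–C2: 5 × 15 = 75
  Q1–C3: 70 × 18 = 1260
  Q1–C4: 10 × 17 = 170
  Q2–C1: 70 × 9 = 630
  Q2–C4: 10 × 7 = 70
  Q3–C4: 10 × 2 = 20
Optimal cost = 2225.
Saving = 2655 − 2225 = 430.

430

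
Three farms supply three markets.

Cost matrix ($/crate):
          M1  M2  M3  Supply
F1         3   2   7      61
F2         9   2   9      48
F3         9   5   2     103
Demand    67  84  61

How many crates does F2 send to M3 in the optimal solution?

0

Optimal shipments:
  F1 to M1: 61 crates
  F2 to M2: 48 crates
  F3 to M1: 6 crates
  F3 to M2: 36 crates
  F3 to M3: 61 crates
Total cost = $635.
The route F2→M3 is not used.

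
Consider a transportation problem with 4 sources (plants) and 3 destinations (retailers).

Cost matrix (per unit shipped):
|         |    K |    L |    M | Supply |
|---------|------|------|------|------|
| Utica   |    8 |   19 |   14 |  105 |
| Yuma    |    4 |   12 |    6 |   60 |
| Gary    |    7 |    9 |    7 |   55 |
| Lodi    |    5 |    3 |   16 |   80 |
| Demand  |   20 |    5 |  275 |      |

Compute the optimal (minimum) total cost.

3210

Optimal allocation:
  Utica to M: 105 × 14 = 1470
  Yuma to M: 60 × 6 = 360
  Gary to M: 55 × 7 = 385
  Lodi to K: 20 × 5 = 100
  Lodi to L: 5 × 3 = 15
  Lodi to M: 55 × 16 = 880
Total = 1470 + 360 + 385 + 100 + 15 + 880 = 3210.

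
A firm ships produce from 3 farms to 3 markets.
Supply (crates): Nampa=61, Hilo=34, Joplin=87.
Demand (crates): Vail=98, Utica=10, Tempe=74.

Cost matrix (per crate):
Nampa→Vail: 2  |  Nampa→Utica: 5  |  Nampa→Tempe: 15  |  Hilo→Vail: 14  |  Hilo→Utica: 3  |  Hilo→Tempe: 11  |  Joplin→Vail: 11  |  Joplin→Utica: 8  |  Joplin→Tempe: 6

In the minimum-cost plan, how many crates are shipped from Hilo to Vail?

Solving gives:
  Nampa–Vail: 61 × 2 = 122
  Hilo–Vail: 24 × 14 = 336
  Hilo–Utica: 10 × 3 = 30
  Joplin–Vail: 13 × 11 = 143
  Joplin–Tempe: 74 × 6 = 444
Total cost = 1075.
So Hilo→Vail carries 24 crates.

24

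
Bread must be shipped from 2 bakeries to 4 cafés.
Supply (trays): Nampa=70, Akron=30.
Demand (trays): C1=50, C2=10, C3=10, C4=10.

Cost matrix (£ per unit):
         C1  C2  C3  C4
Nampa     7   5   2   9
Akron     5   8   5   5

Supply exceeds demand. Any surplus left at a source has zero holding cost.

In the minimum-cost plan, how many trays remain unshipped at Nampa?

20

An optimal plan:
  Nampa→C1: 30 × £7 = £210
  Nampa→C2: 10 × £5 = £50
  Nampa→C3: 10 × £2 = £20
  Akron→C1: 20 × £5 = £100
  Akron→C4: 10 × £5 = £50
Total cost = £430.
Nampa ships 50 of its 70, leaving 20.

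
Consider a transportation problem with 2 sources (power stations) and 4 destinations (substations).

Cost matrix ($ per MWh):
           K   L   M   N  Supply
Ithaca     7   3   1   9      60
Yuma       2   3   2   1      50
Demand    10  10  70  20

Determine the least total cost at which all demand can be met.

Optimal allocation:
  Ithaca→M: 60 × $1 = $60
  Yuma→K: 10 × $2 = $20
  Yuma→L: 10 × $3 = $30
  Yuma→M: 10 × $2 = $20
  Yuma→N: 20 × $1 = $20
Total = 60 + 20 + 30 + 20 + 20 = $150.
(Supply check: Ithaca ships 60; Yuma ships 50.)

150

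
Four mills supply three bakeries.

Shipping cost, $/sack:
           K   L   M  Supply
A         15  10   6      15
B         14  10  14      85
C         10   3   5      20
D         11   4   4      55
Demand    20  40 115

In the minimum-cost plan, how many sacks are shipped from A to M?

15

The minimum-cost plan:
  A to M: 15 sacks
  B to K: 20 sacks
  B to L: 40 sacks
  B to M: 25 sacks
  C to M: 20 sacks
  D to M: 55 sacks
Total cost = $1440.
So A→M carries 15 sacks.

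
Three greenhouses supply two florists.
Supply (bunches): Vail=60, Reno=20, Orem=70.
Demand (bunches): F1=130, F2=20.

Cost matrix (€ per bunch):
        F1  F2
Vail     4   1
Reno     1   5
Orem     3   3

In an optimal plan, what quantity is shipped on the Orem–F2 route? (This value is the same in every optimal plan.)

The minimum-cost plan:
  Vail to F1: 40 × €4 = €160
  Vail to F2: 20 × €1 = €20
  Reno to F1: 20 × €1 = €20
  Orem to F1: 70 × €3 = €210
Total cost = €410.
The route Orem→F2 is not used.

0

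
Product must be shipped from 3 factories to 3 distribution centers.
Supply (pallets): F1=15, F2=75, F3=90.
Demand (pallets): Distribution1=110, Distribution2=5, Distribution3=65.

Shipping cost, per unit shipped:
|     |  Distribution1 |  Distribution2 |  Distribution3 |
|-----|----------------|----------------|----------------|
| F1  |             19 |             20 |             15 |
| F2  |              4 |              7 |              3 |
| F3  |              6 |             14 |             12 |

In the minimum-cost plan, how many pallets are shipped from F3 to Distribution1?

90

The minimum-cost plan:
  F1–Distribution3: 15 × 15 = 225
  F2–Distribution1: 20 × 4 = 80
  F2–Distribution2: 5 × 7 = 35
  F2–Distribution3: 50 × 3 = 150
  F3–Distribution1: 90 × 6 = 540
Total cost = 1030.
So F3→Distribution1 carries 90 pallets.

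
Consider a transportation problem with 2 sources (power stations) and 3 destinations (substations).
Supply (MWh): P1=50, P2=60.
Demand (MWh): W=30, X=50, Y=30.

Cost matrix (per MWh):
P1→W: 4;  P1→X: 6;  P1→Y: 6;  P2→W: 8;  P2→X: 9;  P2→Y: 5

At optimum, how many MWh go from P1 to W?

30

The minimum-cost plan:
  P1–W: 30 × 4 = 120
  P1–X: 20 × 6 = 120
  P2–X: 30 × 9 = 270
  P2–Y: 30 × 5 = 150
Total cost = 660.
So P1→W carries 30 MWh.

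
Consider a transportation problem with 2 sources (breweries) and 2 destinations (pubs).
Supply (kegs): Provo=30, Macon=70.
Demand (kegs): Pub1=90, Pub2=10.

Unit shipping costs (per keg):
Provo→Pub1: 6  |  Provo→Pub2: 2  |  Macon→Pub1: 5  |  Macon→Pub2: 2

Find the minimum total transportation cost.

490

A cheapest plan:
  Provo->Pub1: 20 × 6 = 120
  Provo->Pub2: 10 × 2 = 20
  Macon->Pub1: 70 × 5 = 350
Total = 120 + 20 + 350 = 490.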